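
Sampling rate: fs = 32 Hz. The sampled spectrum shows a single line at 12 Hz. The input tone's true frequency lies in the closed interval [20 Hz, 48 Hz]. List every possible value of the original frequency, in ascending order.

Frequencies that alias to 12 Hz are k·fs ± 12 Hz for integer k ≥ 0.
k=0: 12 Hz.
k=1: 20 Hz, 44 Hz.
k=2: 52 Hz, 76 Hz.
Within [20 Hz, 48 Hz]: 20 Hz, 44 Hz.

20 Hz, 44 Hz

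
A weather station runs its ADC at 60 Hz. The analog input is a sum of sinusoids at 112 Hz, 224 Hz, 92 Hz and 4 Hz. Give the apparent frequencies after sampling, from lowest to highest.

4 Hz, 8 Hz, 16 Hz, 28 Hz

fs/2 = 30 Hz.
112 Hz mod fs = 52 Hz.
52 Hz > fs/2 = 30 Hz, folds to fs − 52 Hz = 8 Hz.
224 Hz mod fs = 44 Hz.
44 Hz > fs/2 = 30 Hz, folds to fs − 44 Hz = 16 Hz.
92 Hz mod fs = 32 Hz.
32 Hz > fs/2 = 30 Hz, folds to fs − 32 Hz = 28 Hz.
4 Hz ≤ fs/2 = 30 Hz, passes unchanged.
Distinct values: {4 Hz, 8 Hz, 16 Hz, 28 Hz}.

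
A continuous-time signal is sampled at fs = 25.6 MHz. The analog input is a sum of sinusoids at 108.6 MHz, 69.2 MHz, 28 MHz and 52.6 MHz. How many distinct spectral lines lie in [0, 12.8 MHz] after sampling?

4

fs/2 = 12.8 MHz.
108.6 MHz mod fs = 6.2 MHz.
6.2 MHz ≤ fs/2 = 12.8 MHz, appears at 6.2 MHz.
69.2 MHz mod fs = 18 MHz.
18 MHz > fs/2 = 12.8 MHz, folds to fs − 18 MHz = 7.6 MHz.
28 MHz mod fs = 2.4 MHz.
2.4 MHz ≤ fs/2 = 12.8 MHz, appears at 2.4 MHz.
52.6 MHz mod fs = 1.4 MHz.
1.4 MHz ≤ fs/2 = 12.8 MHz, appears at 1.4 MHz.
Distinct values: {1.4 MHz, 2.4 MHz, 6.2 MHz, 7.6 MHz} → 4.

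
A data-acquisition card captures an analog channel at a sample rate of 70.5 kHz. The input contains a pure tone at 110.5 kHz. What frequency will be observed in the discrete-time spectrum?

30.5 kHz

110.5 kHz mod fs = 40 kHz.
40 kHz > fs/2 = 35.25 kHz, folds to fs − 40 kHz = 30.5 kHz.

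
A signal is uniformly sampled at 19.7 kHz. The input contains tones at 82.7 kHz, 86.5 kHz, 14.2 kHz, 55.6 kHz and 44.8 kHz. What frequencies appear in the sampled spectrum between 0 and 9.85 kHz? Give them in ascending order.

3.5 kHz, 3.9 kHz, 5.4 kHz, 5.5 kHz, 7.7 kHz

fs/2 = 9.85 kHz.
82.7 kHz mod fs = 3.9 kHz.
3.9 kHz ≤ fs/2 = 9.85 kHz, appears at 3.9 kHz.
86.5 kHz mod fs = 7.7 kHz.
7.7 kHz ≤ fs/2 = 9.85 kHz, appears at 7.7 kHz.
14.2 kHz > fs/2 = 9.85 kHz, folds to fs − 14.2 kHz = 5.5 kHz.
55.6 kHz mod fs = 16.2 kHz.
16.2 kHz > fs/2 = 9.85 kHz, folds to fs − 16.2 kHz = 3.5 kHz.
44.8 kHz mod fs = 5.4 kHz.
5.4 kHz ≤ fs/2 = 9.85 kHz, appears at 5.4 kHz.
Distinct values: {3.5 kHz, 3.9 kHz, 5.4 kHz, 5.5 kHz, 7.7 kHz}.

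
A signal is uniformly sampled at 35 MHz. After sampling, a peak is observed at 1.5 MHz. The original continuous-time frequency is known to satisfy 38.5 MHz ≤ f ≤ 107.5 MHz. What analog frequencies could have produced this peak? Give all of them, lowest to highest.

Frequencies that alias to 1.5 MHz are k·fs ± 1.5 MHz for integer k ≥ 0.
k=0: 1.5 MHz.
k=1: 33.5 MHz, 36.5 MHz.
k=2: 68.5 MHz, 71.5 MHz.
k=3: 103.5 MHz, 106.5 MHz.
k=4: 138.5 MHz, 141.5 MHz.
Within [38.5 MHz, 107.5 MHz]: 68.5 MHz, 71.5 MHz, 103.5 MHz, 106.5 MHz.

68.5 MHz, 71.5 MHz, 103.5 MHz, 106.5 MHz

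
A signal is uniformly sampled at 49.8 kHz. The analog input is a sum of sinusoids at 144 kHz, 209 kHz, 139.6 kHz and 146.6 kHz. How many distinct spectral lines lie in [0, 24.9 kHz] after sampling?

3

fs/2 = 24.9 kHz.
144 kHz mod fs = 44.4 kHz.
44.4 kHz > fs/2 = 24.9 kHz, folds to fs − 44.4 kHz = 5.4 kHz.
209 kHz mod fs = 9.8 kHz.
9.8 kHz ≤ fs/2 = 24.9 kHz, appears at 9.8 kHz.
139.6 kHz mod fs = 40 kHz.
40 kHz > fs/2 = 24.9 kHz, folds to fs − 40 kHz = 9.8 kHz.
146.6 kHz mod fs = 47 kHz.
47 kHz > fs/2 = 24.9 kHz, folds to fs − 47 kHz = 2.8 kHz.
Distinct values: {2.8 kHz, 5.4 kHz, 9.8 kHz} → 3.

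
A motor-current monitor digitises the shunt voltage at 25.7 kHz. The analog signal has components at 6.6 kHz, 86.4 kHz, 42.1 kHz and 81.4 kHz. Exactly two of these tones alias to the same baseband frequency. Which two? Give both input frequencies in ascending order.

42.1 kHz, 86.4 kHz

fs/2 = 12.85 kHz.
6.6 kHz ≤ fs/2 = 12.85 kHz, passes unchanged.
86.4 kHz mod fs = 9.3 kHz.
9.3 kHz ≤ fs/2 = 12.85 kHz, appears at 9.3 kHz.
42.1 kHz mod fs = 16.4 kHz.
16.4 kHz > fs/2 = 12.85 kHz, folds to fs − 16.4 kHz = 9.3 kHz.
81.4 kHz mod fs = 4.3 kHz.
4.3 kHz ≤ fs/2 = 12.85 kHz, appears at 4.3 kHz.
42.1 kHz and 86.4 kHz both map to 9.3 kHz.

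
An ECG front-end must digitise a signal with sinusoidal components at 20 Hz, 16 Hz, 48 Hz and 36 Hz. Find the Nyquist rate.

Highest-frequency component: 48 Hz.
Nyquist rate = 2 × 48 Hz = 96 Hz.

96 Hz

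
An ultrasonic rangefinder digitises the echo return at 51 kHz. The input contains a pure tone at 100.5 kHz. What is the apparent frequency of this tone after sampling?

100.5 kHz mod fs = 49.5 kHz.
49.5 kHz > fs/2 = 25.5 kHz, folds to fs − 49.5 kHz = 1.5 kHz.

1.5 kHz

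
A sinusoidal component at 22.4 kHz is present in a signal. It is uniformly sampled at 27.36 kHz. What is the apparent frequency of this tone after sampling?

4.96 kHz

22.4 kHz > fs/2 = 13.68 kHz, folds to fs − 22.4 kHz = 4.96 kHz.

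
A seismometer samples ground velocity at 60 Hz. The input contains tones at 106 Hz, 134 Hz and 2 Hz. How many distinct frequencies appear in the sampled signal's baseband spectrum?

2

fs/2 = 30 Hz.
106 Hz mod fs = 46 Hz.
46 Hz > fs/2 = 30 Hz, folds to fs − 46 Hz = 14 Hz.
134 Hz mod fs = 14 Hz.
14 Hz ≤ fs/2 = 30 Hz, appears at 14 Hz.
2 Hz ≤ fs/2 = 30 Hz, passes unchanged.
Distinct values: {2 Hz, 14 Hz} → 2.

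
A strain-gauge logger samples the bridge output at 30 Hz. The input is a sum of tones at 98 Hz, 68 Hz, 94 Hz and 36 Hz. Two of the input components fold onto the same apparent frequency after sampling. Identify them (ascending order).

68 Hz, 98 Hz

fs/2 = 15 Hz.
98 Hz mod fs = 8 Hz.
8 Hz ≤ fs/2 = 15 Hz, appears at 8 Hz.
68 Hz mod fs = 8 Hz.
8 Hz ≤ fs/2 = 15 Hz, appears at 8 Hz.
94 Hz mod fs = 4 Hz.
4 Hz ≤ fs/2 = 15 Hz, appears at 4 Hz.
36 Hz mod fs = 6 Hz.
6 Hz ≤ fs/2 = 15 Hz, appears at 6 Hz.
68 Hz and 98 Hz both map to 8 Hz.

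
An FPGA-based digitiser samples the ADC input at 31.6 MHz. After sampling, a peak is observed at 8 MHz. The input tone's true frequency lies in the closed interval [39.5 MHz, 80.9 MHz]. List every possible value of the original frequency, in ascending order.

39.6 MHz, 55.2 MHz, 71.2 MHz

Frequencies that alias to 8 MHz are k·fs ± 8 MHz for integer k ≥ 0.
k=0: 8 MHz.
k=1: 23.6 MHz, 39.6 MHz.
k=2: 55.2 MHz, 71.2 MHz.
k=3: 86.8 MHz, 102.8 MHz.
Within [39.5 MHz, 80.9 MHz]: 39.6 MHz, 55.2 MHz, 71.2 MHz.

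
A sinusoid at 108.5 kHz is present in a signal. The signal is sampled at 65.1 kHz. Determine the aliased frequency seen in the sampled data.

108.5 kHz mod fs = 43.4 kHz.
43.4 kHz > fs/2 = 32.55 kHz, folds to fs − 43.4 kHz = 21.7 kHz.

21.7 kHz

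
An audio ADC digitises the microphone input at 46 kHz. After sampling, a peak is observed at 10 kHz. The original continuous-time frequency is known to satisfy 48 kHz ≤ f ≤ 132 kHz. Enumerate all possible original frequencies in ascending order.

Frequencies that alias to 10 kHz are k·fs ± 10 kHz for integer k ≥ 0.
k=0: 10 kHz.
k=1: 36 kHz, 56 kHz.
k=2: 82 kHz, 102 kHz.
k=3: 128 kHz, 148 kHz.
k=4: 174 kHz, 194 kHz.
Within [48 kHz, 132 kHz]: 56 kHz, 82 kHz, 102 kHz, 128 kHz.

56 kHz, 82 kHz, 102 kHz, 128 kHz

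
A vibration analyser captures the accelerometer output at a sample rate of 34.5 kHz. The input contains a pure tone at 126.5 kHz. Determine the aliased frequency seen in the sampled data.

11.5 kHz

126.5 kHz mod fs = 23 kHz.
23 kHz > fs/2 = 17.25 kHz, folds to fs − 23 kHz = 11.5 kHz.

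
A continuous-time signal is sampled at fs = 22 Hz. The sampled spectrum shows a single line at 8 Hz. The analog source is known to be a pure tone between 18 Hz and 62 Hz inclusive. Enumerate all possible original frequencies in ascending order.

Frequencies that alias to 8 Hz are k·fs ± 8 Hz for integer k ≥ 0.
k=0: 8 Hz.
k=1: 14 Hz, 30 Hz.
k=2: 36 Hz, 52 Hz.
k=3: 58 Hz, 74 Hz.
k=4: 80 Hz, 96 Hz.
Within [18 Hz, 62 Hz]: 30 Hz, 36 Hz, 52 Hz, 58 Hz.

30 Hz, 36 Hz, 52 Hz, 58 Hz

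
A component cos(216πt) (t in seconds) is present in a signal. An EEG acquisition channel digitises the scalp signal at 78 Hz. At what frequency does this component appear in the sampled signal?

30 Hz

ω = 216π rad/s → f = ω/(2π) = 108 Hz.
108 Hz mod fs = 30 Hz.
30 Hz ≤ fs/2 = 39 Hz, appears at 30 Hz.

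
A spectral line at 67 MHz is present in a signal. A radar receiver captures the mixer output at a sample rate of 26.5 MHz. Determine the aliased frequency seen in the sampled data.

12.5 MHz

67 MHz mod fs = 14 MHz.
14 MHz > fs/2 = 13.25 MHz, folds to fs − 14 MHz = 12.5 MHz.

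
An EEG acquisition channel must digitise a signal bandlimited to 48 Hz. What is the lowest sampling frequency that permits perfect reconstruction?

96 Hz

Nyquist rate = 2 × 48 Hz = 96 Hz.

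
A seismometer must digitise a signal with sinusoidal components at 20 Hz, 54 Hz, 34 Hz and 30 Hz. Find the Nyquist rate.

Highest-frequency component: 54 Hz.
Nyquist rate = 2 × 54 Hz = 108 Hz.

108 Hz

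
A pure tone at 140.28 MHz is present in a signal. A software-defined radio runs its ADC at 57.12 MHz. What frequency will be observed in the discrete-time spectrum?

140.28 MHz mod fs = 26.04 MHz.
26.04 MHz ≤ fs/2 = 28.56 MHz, appears at 26.04 MHz.

26.04 MHz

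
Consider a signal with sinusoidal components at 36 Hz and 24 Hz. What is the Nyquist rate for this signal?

Highest-frequency component: 36 Hz.
Nyquist rate = 2 × 36 Hz = 72 Hz.

72 Hz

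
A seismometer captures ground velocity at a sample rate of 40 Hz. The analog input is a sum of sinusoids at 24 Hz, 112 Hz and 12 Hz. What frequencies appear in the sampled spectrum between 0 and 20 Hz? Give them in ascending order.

8 Hz, 12 Hz, 16 Hz

fs/2 = 20 Hz.
24 Hz > fs/2 = 20 Hz, folds to fs − 24 Hz = 16 Hz.
112 Hz mod fs = 32 Hz.
32 Hz > fs/2 = 20 Hz, folds to fs − 32 Hz = 8 Hz.
12 Hz ≤ fs/2 = 20 Hz, passes unchanged.
Distinct values: {8 Hz, 12 Hz, 16 Hz}.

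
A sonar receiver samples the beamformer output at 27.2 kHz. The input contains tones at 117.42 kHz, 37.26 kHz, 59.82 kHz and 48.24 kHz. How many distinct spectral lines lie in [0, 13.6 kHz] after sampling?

4

fs/2 = 13.6 kHz.
117.42 kHz mod fs = 8.62 kHz.
8.62 kHz ≤ fs/2 = 13.6 kHz, appears at 8.62 kHz.
37.26 kHz mod fs = 10.06 kHz.
10.06 kHz ≤ fs/2 = 13.6 kHz, appears at 10.06 kHz.
59.82 kHz mod fs = 5.42 kHz.
5.42 kHz ≤ fs/2 = 13.6 kHz, appears at 5.42 kHz.
48.24 kHz mod fs = 21.04 kHz.
21.04 kHz > fs/2 = 13.6 kHz, folds to fs − 21.04 kHz = 6.16 kHz.
Distinct values: {5.42 kHz, 6.16 kHz, 8.62 kHz, 10.06 kHz} → 4.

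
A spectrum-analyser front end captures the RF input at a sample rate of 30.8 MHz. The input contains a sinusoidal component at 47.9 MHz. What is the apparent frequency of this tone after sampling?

13.7 MHz

47.9 MHz mod fs = 17.1 MHz.
17.1 MHz > fs/2 = 15.4 MHz, folds to fs − 17.1 MHz = 13.7 MHz.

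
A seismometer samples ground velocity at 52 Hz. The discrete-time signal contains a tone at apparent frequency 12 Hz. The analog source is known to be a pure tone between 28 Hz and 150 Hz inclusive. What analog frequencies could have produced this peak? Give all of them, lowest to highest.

Frequencies that alias to 12 Hz are k·fs ± 12 Hz for integer k ≥ 0.
k=0: 12 Hz.
k=1: 40 Hz, 64 Hz.
k=2: 92 Hz, 116 Hz.
k=3: 144 Hz, 168 Hz.
k=4: 196 Hz, 220 Hz.
Within [28 Hz, 150 Hz]: 40 Hz, 64 Hz, 92 Hz, 116 Hz, 144 Hz.

40 Hz, 64 Hz, 92 Hz, 116 Hz, 144 Hz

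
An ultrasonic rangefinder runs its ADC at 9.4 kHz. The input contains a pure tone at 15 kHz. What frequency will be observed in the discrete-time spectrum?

15 kHz mod fs = 5.6 kHz.
5.6 kHz > fs/2 = 4.7 kHz, folds to fs − 5.6 kHz = 3.8 kHz.

3.8 kHz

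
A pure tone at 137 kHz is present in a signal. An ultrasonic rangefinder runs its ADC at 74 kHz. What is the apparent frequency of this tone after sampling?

137 kHz mod fs = 63 kHz.
63 kHz > fs/2 = 37 kHz, folds to fs − 63 kHz = 11 kHz.

11 kHz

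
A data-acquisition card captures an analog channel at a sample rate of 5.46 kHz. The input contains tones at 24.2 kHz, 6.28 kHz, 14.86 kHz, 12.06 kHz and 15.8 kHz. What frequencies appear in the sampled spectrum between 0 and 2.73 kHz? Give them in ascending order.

fs/2 = 2.73 kHz.
24.2 kHz mod fs = 2.36 kHz.
2.36 kHz ≤ fs/2 = 2.73 kHz, appears at 2.36 kHz.
6.28 kHz mod fs = 0.82 kHz.
0.82 kHz ≤ fs/2 = 2.73 kHz, appears at 0.82 kHz.
14.86 kHz mod fs = 3.94 kHz.
3.94 kHz > fs/2 = 2.73 kHz, folds to fs − 3.94 kHz = 1.52 kHz.
12.06 kHz mod fs = 1.14 kHz.
1.14 kHz ≤ fs/2 = 2.73 kHz, appears at 1.14 kHz.
15.8 kHz mod fs = 4.88 kHz.
4.88 kHz > fs/2 = 2.73 kHz, folds to fs − 4.88 kHz = 0.58 kHz.
Distinct values: {0.58 kHz, 0.82 kHz, 1.14 kHz, 1.52 kHz, 2.36 kHz}.

0.58 kHz, 0.82 kHz, 1.14 kHz, 1.52 kHz, 2.36 kHz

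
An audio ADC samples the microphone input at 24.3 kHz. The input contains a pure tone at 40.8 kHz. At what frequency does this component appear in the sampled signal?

40.8 kHz mod fs = 16.5 kHz.
16.5 kHz > fs/2 = 12.15 kHz, folds to fs − 16.5 kHz = 7.8 kHz.

7.8 kHz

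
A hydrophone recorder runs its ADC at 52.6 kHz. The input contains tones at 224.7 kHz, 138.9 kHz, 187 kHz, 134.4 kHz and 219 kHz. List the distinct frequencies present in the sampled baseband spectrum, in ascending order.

fs/2 = 26.3 kHz.
224.7 kHz mod fs = 14.3 kHz.
14.3 kHz ≤ fs/2 = 26.3 kHz, appears at 14.3 kHz.
138.9 kHz mod fs = 33.7 kHz.
33.7 kHz > fs/2 = 26.3 kHz, folds to fs − 33.7 kHz = 18.9 kHz.
187 kHz mod fs = 29.2 kHz.
29.2 kHz > fs/2 = 26.3 kHz, folds to fs − 29.2 kHz = 23.4 kHz.
134.4 kHz mod fs = 29.2 kHz.
29.2 kHz > fs/2 = 26.3 kHz, folds to fs − 29.2 kHz = 23.4 kHz.
219 kHz mod fs = 8.6 kHz.
8.6 kHz ≤ fs/2 = 26.3 kHz, appears at 8.6 kHz.
Distinct values: {8.6 kHz, 14.3 kHz, 18.9 kHz, 23.4 kHz}.

8.6 kHz, 14.3 kHz, 18.9 kHz, 23.4 kHz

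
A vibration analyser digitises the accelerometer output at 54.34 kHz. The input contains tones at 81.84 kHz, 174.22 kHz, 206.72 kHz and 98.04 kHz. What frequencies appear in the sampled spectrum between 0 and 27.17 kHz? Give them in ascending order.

10.64 kHz, 11.2 kHz, 26.84 kHz

fs/2 = 27.17 kHz.
81.84 kHz mod fs = 27.5 kHz.
27.5 kHz > fs/2 = 27.17 kHz, folds to fs − 27.5 kHz = 26.84 kHz.
174.22 kHz mod fs = 11.2 kHz.
11.2 kHz ≤ fs/2 = 27.17 kHz, appears at 11.2 kHz.
206.72 kHz mod fs = 43.7 kHz.
43.7 kHz > fs/2 = 27.17 kHz, folds to fs − 43.7 kHz = 10.64 kHz.
98.04 kHz mod fs = 43.7 kHz.
43.7 kHz > fs/2 = 27.17 kHz, folds to fs − 43.7 kHz = 10.64 kHz.
Distinct values: {10.64 kHz, 11.2 kHz, 26.84 kHz}.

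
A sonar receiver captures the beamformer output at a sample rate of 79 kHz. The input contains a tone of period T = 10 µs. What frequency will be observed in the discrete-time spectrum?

T = 10 µs → f = 1/T = 100 kHz.
100 kHz mod fs = 21 kHz.
21 kHz ≤ fs/2 = 39.5 kHz, appears at 21 kHz.

21 kHz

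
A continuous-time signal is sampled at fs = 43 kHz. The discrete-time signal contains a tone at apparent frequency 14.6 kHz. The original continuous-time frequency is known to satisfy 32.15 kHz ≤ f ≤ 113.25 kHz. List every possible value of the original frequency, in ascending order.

57.6 kHz, 71.4 kHz, 100.6 kHz

Frequencies that alias to 14.6 kHz are k·fs ± 14.6 kHz for integer k ≥ 0.
k=0: 14.6 kHz.
k=1: 28.4 kHz, 57.6 kHz.
k=2: 71.4 kHz, 100.6 kHz.
k=3: 114.4 kHz, 143.6 kHz.
Within [32.15 kHz, 113.25 kHz]: 57.6 kHz, 71.4 kHz, 100.6 kHz.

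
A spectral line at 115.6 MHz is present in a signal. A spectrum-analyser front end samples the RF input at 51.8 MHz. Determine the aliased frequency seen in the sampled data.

115.6 MHz mod fs = 12 MHz.
12 MHz ≤ fs/2 = 25.9 MHz, appears at 12 MHz.

12 MHz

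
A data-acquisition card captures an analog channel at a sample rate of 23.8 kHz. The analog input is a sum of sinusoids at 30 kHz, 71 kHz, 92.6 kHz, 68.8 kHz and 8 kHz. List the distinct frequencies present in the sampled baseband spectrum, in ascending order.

fs/2 = 11.9 kHz.
30 kHz mod fs = 6.2 kHz.
6.2 kHz ≤ fs/2 = 11.9 kHz, appears at 6.2 kHz.
71 kHz mod fs = 23.4 kHz.
23.4 kHz > fs/2 = 11.9 kHz, folds to fs − 23.4 kHz = 0.4 kHz.
92.6 kHz mod fs = 21.2 kHz.
21.2 kHz > fs/2 = 11.9 kHz, folds to fs − 21.2 kHz = 2.6 kHz.
68.8 kHz mod fs = 21.2 kHz.
21.2 kHz > fs/2 = 11.9 kHz, folds to fs − 21.2 kHz = 2.6 kHz.
8 kHz ≤ fs/2 = 11.9 kHz, passes unchanged.
Distinct values: {0.4 kHz, 2.6 kHz, 6.2 kHz, 8 kHz}.

0.4 kHz, 2.6 kHz, 6.2 kHz, 8 kHz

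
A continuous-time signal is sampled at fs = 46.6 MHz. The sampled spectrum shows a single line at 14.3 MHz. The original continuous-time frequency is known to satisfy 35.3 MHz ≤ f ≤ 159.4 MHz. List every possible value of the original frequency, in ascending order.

60.9 MHz, 78.9 MHz, 107.5 MHz, 125.5 MHz, 154.1 MHz

Frequencies that alias to 14.3 MHz are k·fs ± 14.3 MHz for integer k ≥ 0.
k=0: 14.3 MHz.
k=1: 32.3 MHz, 60.9 MHz.
k=2: 78.9 MHz, 107.5 MHz.
k=3: 125.5 MHz, 154.1 MHz.
k=4: 172.1 MHz, 200.7 MHz.
Within [35.3 MHz, 159.4 MHz]: 60.9 MHz, 78.9 MHz, 107.5 MHz, 125.5 MHz, 154.1 MHz.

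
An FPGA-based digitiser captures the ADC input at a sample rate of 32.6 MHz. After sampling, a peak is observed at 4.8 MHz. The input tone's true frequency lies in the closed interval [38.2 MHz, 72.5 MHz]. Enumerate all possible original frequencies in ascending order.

60.4 MHz, 70 MHz

Frequencies that alias to 4.8 MHz are k·fs ± 4.8 MHz for integer k ≥ 0.
k=0: 4.8 MHz.
k=1: 27.8 MHz, 37.4 MHz.
k=2: 60.4 MHz, 70 MHz.
k=3: 93 MHz, 102.6 MHz.
Within [38.2 MHz, 72.5 MHz]: 60.4 MHz, 70 MHz.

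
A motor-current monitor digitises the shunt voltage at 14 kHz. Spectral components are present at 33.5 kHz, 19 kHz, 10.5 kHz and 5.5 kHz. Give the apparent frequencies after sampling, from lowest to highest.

3.5 kHz, 5 kHz, 5.5 kHz

fs/2 = 7 kHz.
33.5 kHz mod fs = 5.5 kHz.
5.5 kHz ≤ fs/2 = 7 kHz, appears at 5.5 kHz.
19 kHz mod fs = 5 kHz.
5 kHz ≤ fs/2 = 7 kHz, appears at 5 kHz.
10.5 kHz > fs/2 = 7 kHz, folds to fs − 10.5 kHz = 3.5 kHz.
5.5 kHz ≤ fs/2 = 7 kHz, passes unchanged.
Distinct values: {3.5 kHz, 5 kHz, 5.5 kHz}.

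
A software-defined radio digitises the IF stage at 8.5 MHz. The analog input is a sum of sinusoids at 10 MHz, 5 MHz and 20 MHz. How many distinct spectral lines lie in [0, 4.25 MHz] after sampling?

3

fs/2 = 4.25 MHz.
10 MHz mod fs = 1.5 MHz.
1.5 MHz ≤ fs/2 = 4.25 MHz, appears at 1.5 MHz.
5 MHz > fs/2 = 4.25 MHz, folds to fs − 5 MHz = 3.5 MHz.
20 MHz mod fs = 3 MHz.
3 MHz ≤ fs/2 = 4.25 MHz, appears at 3 MHz.
Distinct values: {1.5 MHz, 3 MHz, 3.5 MHz} → 3.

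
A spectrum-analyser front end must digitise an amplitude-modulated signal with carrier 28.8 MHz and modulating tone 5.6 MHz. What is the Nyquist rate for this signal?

AM sidebands sit at fc ± fm = 23.2 MHz and 34.4 MHz.
Highest-frequency component: 34.4 MHz.
Nyquist rate = 2 × 34.4 MHz = 68.8 MHz.

68.8 MHz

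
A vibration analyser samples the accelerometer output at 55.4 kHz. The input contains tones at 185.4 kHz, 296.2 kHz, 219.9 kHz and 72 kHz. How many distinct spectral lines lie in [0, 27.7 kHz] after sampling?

3

fs/2 = 27.7 kHz.
185.4 kHz mod fs = 19.2 kHz.
19.2 kHz ≤ fs/2 = 27.7 kHz, appears at 19.2 kHz.
296.2 kHz mod fs = 19.2 kHz.
19.2 kHz ≤ fs/2 = 27.7 kHz, appears at 19.2 kHz.
219.9 kHz mod fs = 53.7 kHz.
53.7 kHz > fs/2 = 27.7 kHz, folds to fs − 53.7 kHz = 1.7 kHz.
72 kHz mod fs = 16.6 kHz.
16.6 kHz ≤ fs/2 = 27.7 kHz, appears at 16.6 kHz.
Distinct values: {1.7 kHz, 16.6 kHz, 19.2 kHz} → 3.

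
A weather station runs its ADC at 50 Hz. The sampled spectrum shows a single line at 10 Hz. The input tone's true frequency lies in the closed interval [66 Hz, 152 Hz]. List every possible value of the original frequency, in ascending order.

90 Hz, 110 Hz, 140 Hz

Frequencies that alias to 10 Hz are k·fs ± 10 Hz for integer k ≥ 0.
k=0: 10 Hz.
k=1: 40 Hz, 60 Hz.
k=2: 90 Hz, 110 Hz.
k=3: 140 Hz, 160 Hz.
k=4: 190 Hz, 210 Hz.
Within [66 Hz, 152 Hz]: 90 Hz, 110 Hz, 140 Hz.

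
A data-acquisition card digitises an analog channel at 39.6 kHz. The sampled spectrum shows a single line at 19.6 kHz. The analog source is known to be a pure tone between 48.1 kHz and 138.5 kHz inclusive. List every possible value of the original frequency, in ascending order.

Frequencies that alias to 19.6 kHz are k·fs ± 19.6 kHz for integer k ≥ 0.
k=0: 19.6 kHz.
k=1: 20 kHz, 59.2 kHz.
k=2: 59.6 kHz, 98.8 kHz.
k=3: 99.2 kHz, 138.4 kHz.
k=4: 138.8 kHz, 178 kHz.
Within [48.1 kHz, 138.5 kHz]: 59.2 kHz, 59.6 kHz, 98.8 kHz, 99.2 kHz, 138.4 kHz.

59.2 kHz, 59.6 kHz, 98.8 kHz, 99.2 kHz, 138.4 kHz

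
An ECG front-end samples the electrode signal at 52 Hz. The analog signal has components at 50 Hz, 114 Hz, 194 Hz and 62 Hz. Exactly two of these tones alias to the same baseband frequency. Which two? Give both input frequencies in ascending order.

62 Hz, 114 Hz

fs/2 = 26 Hz.
50 Hz > fs/2 = 26 Hz, folds to fs − 50 Hz = 2 Hz.
114 Hz mod fs = 10 Hz.
10 Hz ≤ fs/2 = 26 Hz, appears at 10 Hz.
194 Hz mod fs = 38 Hz.
38 Hz > fs/2 = 26 Hz, folds to fs − 38 Hz = 14 Hz.
62 Hz mod fs = 10 Hz.
10 Hz ≤ fs/2 = 26 Hz, appears at 10 Hz.
62 Hz and 114 Hz both map to 10 Hz.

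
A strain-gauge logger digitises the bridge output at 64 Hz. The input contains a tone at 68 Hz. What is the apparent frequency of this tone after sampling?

68 Hz mod fs = 4 Hz.
4 Hz ≤ fs/2 = 32 Hz, appears at 4 Hz.

4 Hz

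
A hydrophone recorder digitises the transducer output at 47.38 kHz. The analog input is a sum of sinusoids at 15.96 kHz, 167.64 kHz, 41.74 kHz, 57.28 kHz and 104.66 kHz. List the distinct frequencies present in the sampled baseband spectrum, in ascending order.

5.64 kHz, 9.9 kHz, 15.96 kHz, 21.88 kHz

fs/2 = 23.69 kHz.
15.96 kHz ≤ fs/2 = 23.69 kHz, passes unchanged.
167.64 kHz mod fs = 25.5 kHz.
25.5 kHz > fs/2 = 23.69 kHz, folds to fs − 25.5 kHz = 21.88 kHz.
41.74 kHz > fs/2 = 23.69 kHz, folds to fs − 41.74 kHz = 5.64 kHz.
57.28 kHz mod fs = 9.9 kHz.
9.9 kHz ≤ fs/2 = 23.69 kHz, appears at 9.9 kHz.
104.66 kHz mod fs = 9.9 kHz.
9.9 kHz ≤ fs/2 = 23.69 kHz, appears at 9.9 kHz.
Distinct values: {5.64 kHz, 9.9 kHz, 15.96 kHz, 21.88 kHz}.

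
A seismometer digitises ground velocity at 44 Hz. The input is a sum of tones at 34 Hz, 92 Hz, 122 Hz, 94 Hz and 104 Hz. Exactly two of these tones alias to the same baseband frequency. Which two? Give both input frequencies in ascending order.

34 Hz, 122 Hz

fs/2 = 22 Hz.
34 Hz > fs/2 = 22 Hz, folds to fs − 34 Hz = 10 Hz.
92 Hz mod fs = 4 Hz.
4 Hz ≤ fs/2 = 22 Hz, appears at 4 Hz.
122 Hz mod fs = 34 Hz.
34 Hz > fs/2 = 22 Hz, folds to fs − 34 Hz = 10 Hz.
94 Hz mod fs = 6 Hz.
6 Hz ≤ fs/2 = 22 Hz, appears at 6 Hz.
104 Hz mod fs = 16 Hz.
16 Hz ≤ fs/2 = 22 Hz, appears at 16 Hz.
34 Hz and 122 Hz both map to 10 Hz.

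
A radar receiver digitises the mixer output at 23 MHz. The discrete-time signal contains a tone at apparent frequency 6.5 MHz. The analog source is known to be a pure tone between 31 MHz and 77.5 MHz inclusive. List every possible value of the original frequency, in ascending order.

39.5 MHz, 52.5 MHz, 62.5 MHz, 75.5 MHz

Frequencies that alias to 6.5 MHz are k·fs ± 6.5 MHz for integer k ≥ 0.
k=0: 6.5 MHz.
k=1: 16.5 MHz, 29.5 MHz.
k=2: 39.5 MHz, 52.5 MHz.
k=3: 62.5 MHz, 75.5 MHz.
k=4: 85.5 MHz, 98.5 MHz.
Within [31 MHz, 77.5 MHz]: 39.5 MHz, 52.5 MHz, 62.5 MHz, 75.5 MHz.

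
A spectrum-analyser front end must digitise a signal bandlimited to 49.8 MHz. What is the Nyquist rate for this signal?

99.6 MHz

Nyquist rate = 2 × 49.8 MHz = 99.6 MHz.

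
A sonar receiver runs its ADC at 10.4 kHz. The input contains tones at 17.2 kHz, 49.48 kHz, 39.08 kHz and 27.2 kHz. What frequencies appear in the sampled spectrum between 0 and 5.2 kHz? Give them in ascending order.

2.52 kHz, 3.6 kHz, 4 kHz

fs/2 = 5.2 kHz.
17.2 kHz mod fs = 6.8 kHz.
6.8 kHz > fs/2 = 5.2 kHz, folds to fs − 6.8 kHz = 3.6 kHz.
49.48 kHz mod fs = 7.88 kHz.
7.88 kHz > fs/2 = 5.2 kHz, folds to fs − 7.88 kHz = 2.52 kHz.
39.08 kHz mod fs = 7.88 kHz.
7.88 kHz > fs/2 = 5.2 kHz, folds to fs − 7.88 kHz = 2.52 kHz.
27.2 kHz mod fs = 6.4 kHz.
6.4 kHz > fs/2 = 5.2 kHz, folds to fs − 6.4 kHz = 4 kHz.
Distinct values: {2.52 kHz, 3.6 kHz, 4 kHz}.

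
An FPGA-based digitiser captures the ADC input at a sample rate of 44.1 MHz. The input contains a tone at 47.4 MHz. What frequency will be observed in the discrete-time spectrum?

47.4 MHz mod fs = 3.3 MHz.
3.3 MHz ≤ fs/2 = 22.05 MHz, appears at 3.3 MHz.

3.3 MHz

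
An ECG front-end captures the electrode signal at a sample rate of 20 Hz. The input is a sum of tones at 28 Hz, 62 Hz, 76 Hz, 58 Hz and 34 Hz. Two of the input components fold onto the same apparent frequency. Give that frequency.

2 Hz

fs/2 = 10 Hz.
28 Hz mod fs = 8 Hz.
8 Hz ≤ fs/2 = 10 Hz, appears at 8 Hz.
62 Hz mod fs = 2 Hz.
2 Hz ≤ fs/2 = 10 Hz, appears at 2 Hz.
76 Hz mod fs = 16 Hz.
16 Hz > fs/2 = 10 Hz, folds to fs − 16 Hz = 4 Hz.
58 Hz mod fs = 18 Hz.
18 Hz > fs/2 = 10 Hz, folds to fs − 18 Hz = 2 Hz.
34 Hz mod fs = 14 Hz.
14 Hz > fs/2 = 10 Hz, folds to fs − 14 Hz = 6 Hz.
58 Hz and 62 Hz both map to 2 Hz.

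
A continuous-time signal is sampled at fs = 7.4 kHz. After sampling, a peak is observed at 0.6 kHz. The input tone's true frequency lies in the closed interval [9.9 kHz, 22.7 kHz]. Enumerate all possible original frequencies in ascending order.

14.2 kHz, 15.4 kHz, 21.6 kHz

Frequencies that alias to 0.6 kHz are k·fs ± 0.6 kHz for integer k ≥ 0.
k=0: 0.6 kHz.
k=1: 6.8 kHz, 8 kHz.
k=2: 14.2 kHz, 15.4 kHz.
k=3: 21.6 kHz, 22.8 kHz.
k=4: 29 kHz, 30.2 kHz.
Within [9.9 kHz, 22.7 kHz]: 14.2 kHz, 15.4 kHz, 21.6 kHz.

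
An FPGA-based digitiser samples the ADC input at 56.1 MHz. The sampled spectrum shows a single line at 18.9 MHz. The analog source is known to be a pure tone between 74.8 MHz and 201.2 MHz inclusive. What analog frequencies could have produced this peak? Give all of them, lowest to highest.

75 MHz, 93.3 MHz, 131.1 MHz, 149.4 MHz, 187.2 MHz

Frequencies that alias to 18.9 MHz are k·fs ± 18.9 MHz for integer k ≥ 0.
k=0: 18.9 MHz.
k=1: 37.2 MHz, 75 MHz.
k=2: 93.3 MHz, 131.1 MHz.
k=3: 149.4 MHz, 187.2 MHz.
k=4: 205.5 MHz, 243.3 MHz.
Within [74.8 MHz, 201.2 MHz]: 75 MHz, 93.3 MHz, 131.1 MHz, 149.4 MHz, 187.2 MHz.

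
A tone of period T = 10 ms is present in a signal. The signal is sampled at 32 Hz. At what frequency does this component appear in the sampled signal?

T = 10 ms → f = 1/T = 100 Hz.
100 Hz mod fs = 4 Hz.
4 Hz ≤ fs/2 = 16 Hz, appears at 4 Hz.

4 Hz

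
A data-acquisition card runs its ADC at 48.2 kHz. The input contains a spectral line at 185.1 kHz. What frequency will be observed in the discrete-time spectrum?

7.7 kHz

185.1 kHz mod fs = 40.5 kHz.
40.5 kHz > fs/2 = 24.1 kHz, folds to fs − 40.5 kHz = 7.7 kHz.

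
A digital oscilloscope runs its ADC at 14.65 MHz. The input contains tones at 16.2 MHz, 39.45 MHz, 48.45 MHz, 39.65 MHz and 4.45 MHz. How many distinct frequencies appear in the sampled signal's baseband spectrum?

fs/2 = 7.325 MHz.
16.2 MHz mod fs = 1.55 MHz.
1.55 MHz ≤ fs/2 = 7.325 MHz, appears at 1.55 MHz.
39.45 MHz mod fs = 10.15 MHz.
10.15 MHz > fs/2 = 7.325 MHz, folds to fs − 10.15 MHz = 4.5 MHz.
48.45 MHz mod fs = 4.5 MHz.
4.5 MHz ≤ fs/2 = 7.325 MHz, appears at 4.5 MHz.
39.65 MHz mod fs = 10.35 MHz.
10.35 MHz > fs/2 = 7.325 MHz, folds to fs − 10.35 MHz = 4.3 MHz.
4.45 MHz ≤ fs/2 = 7.325 MHz, passes unchanged.
Distinct values: {1.55 MHz, 4.3 MHz, 4.45 MHz, 4.5 MHz} → 4.

4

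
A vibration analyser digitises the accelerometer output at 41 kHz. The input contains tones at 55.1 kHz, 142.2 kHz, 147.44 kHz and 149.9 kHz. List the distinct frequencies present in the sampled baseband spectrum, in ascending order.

14.1 kHz, 16.56 kHz, 19.2 kHz

fs/2 = 20.5 kHz.
55.1 kHz mod fs = 14.1 kHz.
14.1 kHz ≤ fs/2 = 20.5 kHz, appears at 14.1 kHz.
142.2 kHz mod fs = 19.2 kHz.
19.2 kHz ≤ fs/2 = 20.5 kHz, appears at 19.2 kHz.
147.44 kHz mod fs = 24.44 kHz.
24.44 kHz > fs/2 = 20.5 kHz, folds to fs − 24.44 kHz = 16.56 kHz.
149.9 kHz mod fs = 26.9 kHz.
26.9 kHz > fs/2 = 20.5 kHz, folds to fs − 26.9 kHz = 14.1 kHz.
Distinct values: {14.1 kHz, 16.56 kHz, 19.2 kHz}.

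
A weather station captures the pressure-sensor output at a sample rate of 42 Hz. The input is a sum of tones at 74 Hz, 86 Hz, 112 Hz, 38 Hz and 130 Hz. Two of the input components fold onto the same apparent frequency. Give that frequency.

fs/2 = 21 Hz.
74 Hz mod fs = 32 Hz.
32 Hz > fs/2 = 21 Hz, folds to fs − 32 Hz = 10 Hz.
86 Hz mod fs = 2 Hz.
2 Hz ≤ fs/2 = 21 Hz, appears at 2 Hz.
112 Hz mod fs = 28 Hz.
28 Hz > fs/2 = 21 Hz, folds to fs − 28 Hz = 14 Hz.
38 Hz > fs/2 = 21 Hz, folds to fs − 38 Hz = 4 Hz.
130 Hz mod fs = 4 Hz.
4 Hz ≤ fs/2 = 21 Hz, appears at 4 Hz.
38 Hz and 130 Hz both map to 4 Hz.

4 Hz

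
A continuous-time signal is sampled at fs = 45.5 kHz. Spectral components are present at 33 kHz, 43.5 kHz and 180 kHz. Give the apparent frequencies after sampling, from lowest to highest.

2 kHz, 12.5 kHz

fs/2 = 22.75 kHz.
33 kHz > fs/2 = 22.75 kHz, folds to fs − 33 kHz = 12.5 kHz.
43.5 kHz > fs/2 = 22.75 kHz, folds to fs − 43.5 kHz = 2 kHz.
180 kHz mod fs = 43.5 kHz.
43.5 kHz > fs/2 = 22.75 kHz, folds to fs − 43.5 kHz = 2 kHz.
Distinct values: {2 kHz, 12.5 kHz}.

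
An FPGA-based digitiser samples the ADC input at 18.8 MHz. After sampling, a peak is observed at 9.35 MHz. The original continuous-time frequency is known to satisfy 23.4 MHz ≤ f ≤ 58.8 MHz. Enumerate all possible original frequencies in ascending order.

Frequencies that alias to 9.35 MHz are k·fs ± 9.35 MHz for integer k ≥ 0.
k=0: 9.35 MHz.
k=1: 9.45 MHz, 28.15 MHz.
k=2: 28.25 MHz, 46.95 MHz.
k=3: 47.05 MHz, 65.75 MHz.
k=4: 65.85 MHz, 84.55 MHz.
Within [23.4 MHz, 58.8 MHz]: 28.15 MHz, 28.25 MHz, 46.95 MHz, 47.05 MHz.

28.15 MHz, 28.25 MHz, 46.95 MHz, 47.05 MHz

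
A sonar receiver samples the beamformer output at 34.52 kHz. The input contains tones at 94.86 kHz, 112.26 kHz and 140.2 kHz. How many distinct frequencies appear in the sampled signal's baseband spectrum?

2

fs/2 = 17.26 kHz.
94.86 kHz mod fs = 25.82 kHz.
25.82 kHz > fs/2 = 17.26 kHz, folds to fs − 25.82 kHz = 8.7 kHz.
112.26 kHz mod fs = 8.7 kHz.
8.7 kHz ≤ fs/2 = 17.26 kHz, appears at 8.7 kHz.
140.2 kHz mod fs = 2.12 kHz.
2.12 kHz ≤ fs/2 = 17.26 kHz, appears at 2.12 kHz.
Distinct values: {2.12 kHz, 8.7 kHz} → 2.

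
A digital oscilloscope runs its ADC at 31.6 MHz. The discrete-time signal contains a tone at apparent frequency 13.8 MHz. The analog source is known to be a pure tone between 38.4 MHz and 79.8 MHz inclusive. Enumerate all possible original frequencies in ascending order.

45.4 MHz, 49.4 MHz, 77 MHz

Frequencies that alias to 13.8 MHz are k·fs ± 13.8 MHz for integer k ≥ 0.
k=0: 13.8 MHz.
k=1: 17.8 MHz, 45.4 MHz.
k=2: 49.4 MHz, 77 MHz.
k=3: 81 MHz, 108.6 MHz.
Within [38.4 MHz, 79.8 MHz]: 45.4 MHz, 49.4 MHz, 77 MHz.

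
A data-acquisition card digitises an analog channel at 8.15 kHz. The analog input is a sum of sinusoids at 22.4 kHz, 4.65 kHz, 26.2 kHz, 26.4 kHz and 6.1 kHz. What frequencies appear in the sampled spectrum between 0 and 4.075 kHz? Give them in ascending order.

fs/2 = 4.075 kHz.
22.4 kHz mod fs = 6.1 kHz.
6.1 kHz > fs/2 = 4.075 kHz, folds to fs − 6.1 kHz = 2.05 kHz.
4.65 kHz > fs/2 = 4.075 kHz, folds to fs − 4.65 kHz = 3.5 kHz.
26.2 kHz mod fs = 1.75 kHz.
1.75 kHz ≤ fs/2 = 4.075 kHz, appears at 1.75 kHz.
26.4 kHz mod fs = 1.95 kHz.
1.95 kHz ≤ fs/2 = 4.075 kHz, appears at 1.95 kHz.
6.1 kHz > fs/2 = 4.075 kHz, folds to fs − 6.1 kHz = 2.05 kHz.
Distinct values: {1.75 kHz, 1.95 kHz, 2.05 kHz, 3.5 kHz}.

1.75 kHz, 1.95 kHz, 2.05 kHz, 3.5 kHz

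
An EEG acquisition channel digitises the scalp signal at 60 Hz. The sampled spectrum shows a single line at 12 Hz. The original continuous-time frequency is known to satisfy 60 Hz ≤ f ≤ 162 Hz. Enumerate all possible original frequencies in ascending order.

72 Hz, 108 Hz, 132 Hz

Frequencies that alias to 12 Hz are k·fs ± 12 Hz for integer k ≥ 0.
k=0: 12 Hz.
k=1: 48 Hz, 72 Hz.
k=2: 108 Hz, 132 Hz.
k=3: 168 Hz, 192 Hz.
Within [60 Hz, 162 Hz]: 72 Hz, 108 Hz, 132 Hz.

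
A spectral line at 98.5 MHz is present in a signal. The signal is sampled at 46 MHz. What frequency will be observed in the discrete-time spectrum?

6.5 MHz

98.5 MHz mod fs = 6.5 MHz.
6.5 MHz ≤ fs/2 = 23 MHz, appears at 6.5 MHz.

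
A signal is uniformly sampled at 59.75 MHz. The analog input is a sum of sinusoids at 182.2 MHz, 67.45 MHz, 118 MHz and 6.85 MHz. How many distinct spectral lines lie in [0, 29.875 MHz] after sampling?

4

fs/2 = 29.875 MHz.
182.2 MHz mod fs = 2.95 MHz.
2.95 MHz ≤ fs/2 = 29.875 MHz, appears at 2.95 MHz.
67.45 MHz mod fs = 7.7 MHz.
7.7 MHz ≤ fs/2 = 29.875 MHz, appears at 7.7 MHz.
118 MHz mod fs = 58.25 MHz.
58.25 MHz > fs/2 = 29.875 MHz, folds to fs − 58.25 MHz = 1.5 MHz.
6.85 MHz ≤ fs/2 = 29.875 MHz, passes unchanged.
Distinct values: {1.5 MHz, 2.95 MHz, 6.85 MHz, 7.7 MHz} → 4.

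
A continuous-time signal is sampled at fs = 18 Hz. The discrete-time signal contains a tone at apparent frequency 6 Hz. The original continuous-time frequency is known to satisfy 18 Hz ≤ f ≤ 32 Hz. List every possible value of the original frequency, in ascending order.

Frequencies that alias to 6 Hz are k·fs ± 6 Hz for integer k ≥ 0.
k=0: 6 Hz.
k=1: 12 Hz, 24 Hz.
k=2: 30 Hz, 42 Hz.
k=3: 48 Hz, 60 Hz.
Within [18 Hz, 32 Hz]: 24 Hz, 30 Hz.

24 Hz, 30 Hz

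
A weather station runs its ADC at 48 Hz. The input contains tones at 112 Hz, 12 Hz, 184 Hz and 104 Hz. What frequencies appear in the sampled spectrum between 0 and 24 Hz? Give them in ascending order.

8 Hz, 12 Hz, 16 Hz

fs/2 = 24 Hz.
112 Hz mod fs = 16 Hz.
16 Hz ≤ fs/2 = 24 Hz, appears at 16 Hz.
12 Hz ≤ fs/2 = 24 Hz, passes unchanged.
184 Hz mod fs = 40 Hz.
40 Hz > fs/2 = 24 Hz, folds to fs − 40 Hz = 8 Hz.
104 Hz mod fs = 8 Hz.
8 Hz ≤ fs/2 = 24 Hz, appears at 8 Hz.
Distinct values: {8 Hz, 12 Hz, 16 Hz}.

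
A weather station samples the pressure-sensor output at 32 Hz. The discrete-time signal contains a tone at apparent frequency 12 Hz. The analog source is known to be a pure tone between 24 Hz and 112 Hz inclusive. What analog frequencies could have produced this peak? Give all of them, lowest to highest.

44 Hz, 52 Hz, 76 Hz, 84 Hz, 108 Hz

Frequencies that alias to 12 Hz are k·fs ± 12 Hz for integer k ≥ 0.
k=0: 12 Hz.
k=1: 20 Hz, 44 Hz.
k=2: 52 Hz, 76 Hz.
k=3: 84 Hz, 108 Hz.
k=4: 116 Hz, 140 Hz.
Within [24 Hz, 112 Hz]: 44 Hz, 52 Hz, 76 Hz, 84 Hz, 108 Hz.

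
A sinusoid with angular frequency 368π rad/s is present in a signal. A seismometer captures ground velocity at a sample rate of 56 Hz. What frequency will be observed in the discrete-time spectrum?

16 Hz

ω = 368π rad/s → f = ω/(2π) = 184 Hz.
184 Hz mod fs = 16 Hz.
16 Hz ≤ fs/2 = 28 Hz, appears at 16 Hz.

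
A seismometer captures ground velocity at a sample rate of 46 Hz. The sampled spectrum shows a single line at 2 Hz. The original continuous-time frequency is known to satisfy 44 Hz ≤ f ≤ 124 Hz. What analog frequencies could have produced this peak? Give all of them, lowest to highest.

44 Hz, 48 Hz, 90 Hz, 94 Hz

Frequencies that alias to 2 Hz are k·fs ± 2 Hz for integer k ≥ 0.
k=0: 2 Hz.
k=1: 44 Hz, 48 Hz.
k=2: 90 Hz, 94 Hz.
k=3: 136 Hz, 140 Hz.
Within [44 Hz, 124 Hz]: 44 Hz, 48 Hz, 90 Hz, 94 Hz.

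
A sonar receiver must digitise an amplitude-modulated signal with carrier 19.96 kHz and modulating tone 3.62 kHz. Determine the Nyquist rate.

47.16 kHz

AM sidebands sit at fc ± fm = 16.34 kHz and 23.58 kHz.
Highest-frequency component: 23.58 kHz.
Nyquist rate = 2 × 23.58 kHz = 47.16 kHz.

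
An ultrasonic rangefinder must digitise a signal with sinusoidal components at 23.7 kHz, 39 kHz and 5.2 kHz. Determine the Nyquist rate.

78 kHz

Highest-frequency component: 39 kHz.
Nyquist rate = 2 × 39 kHz = 78 kHz.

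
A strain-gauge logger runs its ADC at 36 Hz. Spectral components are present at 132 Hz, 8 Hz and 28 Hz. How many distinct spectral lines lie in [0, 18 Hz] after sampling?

fs/2 = 18 Hz.
132 Hz mod fs = 24 Hz.
24 Hz > fs/2 = 18 Hz, folds to fs − 24 Hz = 12 Hz.
8 Hz ≤ fs/2 = 18 Hz, passes unchanged.
28 Hz > fs/2 = 18 Hz, folds to fs − 28 Hz = 8 Hz.
Distinct values: {8 Hz, 12 Hz} → 2.

2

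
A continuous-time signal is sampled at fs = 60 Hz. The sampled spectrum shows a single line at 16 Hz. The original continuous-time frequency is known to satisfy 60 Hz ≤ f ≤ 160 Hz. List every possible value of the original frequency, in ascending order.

76 Hz, 104 Hz, 136 Hz

Frequencies that alias to 16 Hz are k·fs ± 16 Hz for integer k ≥ 0.
k=0: 16 Hz.
k=1: 44 Hz, 76 Hz.
k=2: 104 Hz, 136 Hz.
k=3: 164 Hz, 196 Hz.
Within [60 Hz, 160 Hz]: 76 Hz, 104 Hz, 136 Hz.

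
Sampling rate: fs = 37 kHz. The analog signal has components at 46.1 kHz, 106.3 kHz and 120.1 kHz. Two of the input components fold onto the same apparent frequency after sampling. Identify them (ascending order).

46.1 kHz, 120.1 kHz

fs/2 = 18.5 kHz.
46.1 kHz mod fs = 9.1 kHz.
9.1 kHz ≤ fs/2 = 18.5 kHz, appears at 9.1 kHz.
106.3 kHz mod fs = 32.3 kHz.
32.3 kHz > fs/2 = 18.5 kHz, folds to fs − 32.3 kHz = 4.7 kHz.
120.1 kHz mod fs = 9.1 kHz.
9.1 kHz ≤ fs/2 = 18.5 kHz, appears at 9.1 kHz.
46.1 kHz and 120.1 kHz both map to 9.1 kHz.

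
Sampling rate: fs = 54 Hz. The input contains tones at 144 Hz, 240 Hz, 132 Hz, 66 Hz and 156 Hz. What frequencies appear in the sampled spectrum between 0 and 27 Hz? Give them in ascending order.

fs/2 = 27 Hz.
144 Hz mod fs = 36 Hz.
36 Hz > fs/2 = 27 Hz, folds to fs − 36 Hz = 18 Hz.
240 Hz mod fs = 24 Hz.
24 Hz ≤ fs/2 = 27 Hz, appears at 24 Hz.
132 Hz mod fs = 24 Hz.
24 Hz ≤ fs/2 = 27 Hz, appears at 24 Hz.
66 Hz mod fs = 12 Hz.
12 Hz ≤ fs/2 = 27 Hz, appears at 12 Hz.
156 Hz mod fs = 48 Hz.
48 Hz > fs/2 = 27 Hz, folds to fs − 48 Hz = 6 Hz.
Distinct values: {6 Hz, 12 Hz, 18 Hz, 24 Hz}.

6 Hz, 12 Hz, 18 Hz, 24 Hz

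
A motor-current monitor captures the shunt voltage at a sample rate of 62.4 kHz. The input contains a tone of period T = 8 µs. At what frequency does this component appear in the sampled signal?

T = 8 µs → f = 1/T = 125 kHz.
125 kHz mod fs = 0.2 kHz.
0.2 kHz ≤ fs/2 = 31.2 kHz, appears at 0.2 kHz.

0.2 kHz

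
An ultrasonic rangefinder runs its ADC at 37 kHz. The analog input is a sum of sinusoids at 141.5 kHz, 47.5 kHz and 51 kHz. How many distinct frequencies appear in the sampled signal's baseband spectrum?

3

fs/2 = 18.5 kHz.
141.5 kHz mod fs = 30.5 kHz.
30.5 kHz > fs/2 = 18.5 kHz, folds to fs − 30.5 kHz = 6.5 kHz.
47.5 kHz mod fs = 10.5 kHz.
10.5 kHz ≤ fs/2 = 18.5 kHz, appears at 10.5 kHz.
51 kHz mod fs = 14 kHz.
14 kHz ≤ fs/2 = 18.5 kHz, appears at 14 kHz.
Distinct values: {6.5 kHz, 10.5 kHz, 14 kHz} → 3.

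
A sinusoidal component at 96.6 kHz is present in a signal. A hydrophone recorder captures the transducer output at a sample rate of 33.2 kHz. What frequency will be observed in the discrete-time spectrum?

3 kHz

96.6 kHz mod fs = 30.2 kHz.
30.2 kHz > fs/2 = 16.6 kHz, folds to fs − 30.2 kHz = 3 kHz.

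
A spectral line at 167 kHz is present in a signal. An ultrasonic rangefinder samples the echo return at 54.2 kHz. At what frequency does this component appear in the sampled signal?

167 kHz mod fs = 4.4 kHz.
4.4 kHz ≤ fs/2 = 27.1 kHz, appears at 4.4 kHz.

4.4 kHz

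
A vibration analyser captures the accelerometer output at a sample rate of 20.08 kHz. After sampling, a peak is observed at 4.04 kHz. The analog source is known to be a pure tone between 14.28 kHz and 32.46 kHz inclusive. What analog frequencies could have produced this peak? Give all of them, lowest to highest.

16.04 kHz, 24.12 kHz

Frequencies that alias to 4.04 kHz are k·fs ± 4.04 kHz for integer k ≥ 0.
k=0: 4.04 kHz.
k=1: 16.04 kHz, 24.12 kHz.
k=2: 36.12 kHz, 44.2 kHz.
Within [14.28 kHz, 32.46 kHz]: 16.04 kHz, 24.12 kHz.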